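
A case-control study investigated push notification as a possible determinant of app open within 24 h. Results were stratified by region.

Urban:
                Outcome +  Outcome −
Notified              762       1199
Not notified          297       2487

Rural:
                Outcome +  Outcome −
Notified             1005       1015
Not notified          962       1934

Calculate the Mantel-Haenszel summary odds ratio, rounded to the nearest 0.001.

2.904

OR_MH = Σ(aᵢdᵢ/nᵢ) / Σ(bᵢcᵢ/nᵢ), where nᵢ is the stratum total.
Stratum 1 (Urban): n = 4745; a·d/n = 762·2487/4745 = 399.3876; b·c/n = 1199·297/4745 = 75.0481
Stratum 2 (Rural): n = 4916; a·d/n = 1005·1934/4916 = 395.3763; b·c/n = 1015·962/4916 = 198.6229
OR_MH = (399.3876 + 395.3763) / (75.0481 + 198.6229) = 794.7639 / 273.6709 = 2.90409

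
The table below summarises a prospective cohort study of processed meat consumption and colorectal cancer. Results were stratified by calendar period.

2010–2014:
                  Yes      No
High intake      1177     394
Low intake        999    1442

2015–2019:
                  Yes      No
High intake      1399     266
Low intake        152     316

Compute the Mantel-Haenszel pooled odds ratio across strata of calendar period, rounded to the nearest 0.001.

OR_MH = Σ(aᵢdᵢ/nᵢ) / Σ(bᵢcᵢ/nᵢ), where nᵢ is the stratum total.
Stratum 1 (2010–2014): n = 4012; a·d/n = 1177·1442/4012 = 423.0394; b·c/n = 394·999/4012 = 98.1072
Stratum 2 (2015–2019): n = 2133; a·d/n = 1399·316/2133 = 207.2593; b·c/n = 266·152/2133 = 18.9555
OR_MH = (423.0394 + 207.2593) / (98.1072 + 18.9555) = 630.2986 / 117.0626 = 5.38429

5.384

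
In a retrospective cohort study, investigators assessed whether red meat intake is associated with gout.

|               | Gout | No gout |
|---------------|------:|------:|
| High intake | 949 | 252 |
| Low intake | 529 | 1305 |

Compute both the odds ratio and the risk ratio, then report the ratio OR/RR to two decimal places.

3.39

Cells: a = 949, b = 252, c = 529, d = 1305.
OR = (949·1305)/(252·529) = 1238445/133308 = 9.29010
Risk in exposed = 949/1201 = 0.79017; risk in unexposed = 529/1834 = 0.28844; RR = 2.73947
OR/RR = 9.29010 / 2.73947 = 3.39120
The outcome is not rare, so the OR lies further from 1 than the RR.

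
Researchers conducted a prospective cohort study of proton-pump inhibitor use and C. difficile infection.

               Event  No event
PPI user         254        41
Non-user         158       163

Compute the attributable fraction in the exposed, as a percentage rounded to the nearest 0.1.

42.8

Cells: a = 254, b = 41, c = 158, d = 163.
Risk in exposed = 254/295 = 0.86102; risk in unexposed = 158/321 = 0.49221.
RR = 0.86102/0.49221 = 1.74928
AR% = (RR − 1)/RR × 100 = (1.74928 − 1)/1.74928 × 100 = 42.8337%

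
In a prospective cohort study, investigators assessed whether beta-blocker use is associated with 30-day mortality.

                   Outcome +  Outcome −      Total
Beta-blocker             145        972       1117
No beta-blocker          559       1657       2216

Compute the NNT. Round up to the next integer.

Risk in treated group = 145/1117 = 0.12981; risk in control = 559/2216 = 0.25226.
Absolute risk reduction = 0.25226 − 0.12981 = 0.12244
NNT = 1 / ARR = 1 / 0.12244 = 8.167 → round up → 9

9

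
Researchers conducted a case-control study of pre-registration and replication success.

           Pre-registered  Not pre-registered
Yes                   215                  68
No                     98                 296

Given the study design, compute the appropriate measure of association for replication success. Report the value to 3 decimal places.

Reading the table with exposure as columns: a = 215 (Pre-registered, case), b = 98 (Pre-registered, non-case), c = 68 (Not pre-registered, case), d = 296.
This is a case-control study: participants were sampled on outcome status, so risks in the source population cannot be estimated directly — relative risk is not valid here. The odds ratio is the appropriate measure.
OR = (a·d)/(b·c) = (215 × 296) / (98 × 68) = 63640 / 6664 = 9.54982

9.550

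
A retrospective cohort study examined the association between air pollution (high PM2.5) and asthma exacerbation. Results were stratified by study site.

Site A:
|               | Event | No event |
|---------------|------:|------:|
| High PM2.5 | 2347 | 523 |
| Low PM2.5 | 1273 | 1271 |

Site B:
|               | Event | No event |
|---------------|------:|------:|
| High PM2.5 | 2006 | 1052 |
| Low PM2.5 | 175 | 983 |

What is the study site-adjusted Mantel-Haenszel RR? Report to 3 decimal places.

2.063

RR_MH = Σ(aᵢ·n₀ᵢ/nᵢ) / Σ(cᵢ·n₁ᵢ/nᵢ), with n₁ᵢ = aᵢ+bᵢ (exposed), n₀ᵢ = cᵢ+dᵢ (unexposed), nᵢ = n₁ᵢ+n₀ᵢ.
Stratum 1 (Site A): n₁ = 2870, n₀ = 2544, n = 5414; a·n₀/n = 2347·2544/5414 = 1102.8386; c·n₁/n = 1273·2870/5414 = 674.8264
Stratum 2 (Site B): n₁ = 3058, n₀ = 1158, n = 4216; a·n₀/n = 2006·1158/4216 = 550.9839; c·n₁/n = 175·3058/4216 = 126.9331
RR_MH = (1102.8386 + 550.9839) / (674.8264 + 126.9331) = 1653.8224 / 801.7595 = 2.06274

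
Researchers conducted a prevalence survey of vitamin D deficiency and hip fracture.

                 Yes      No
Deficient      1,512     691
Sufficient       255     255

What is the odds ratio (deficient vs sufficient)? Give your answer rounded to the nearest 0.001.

2.188

Cells: a = 1512, b = 691, c = 255, d = 255.
OR = (a·d)/(b·c) = (1512 × 255) / (691 × 255) = 385560 / 176205 = 2.18813
The odds of hip fracture are about 2.19 times as high in the deficient group.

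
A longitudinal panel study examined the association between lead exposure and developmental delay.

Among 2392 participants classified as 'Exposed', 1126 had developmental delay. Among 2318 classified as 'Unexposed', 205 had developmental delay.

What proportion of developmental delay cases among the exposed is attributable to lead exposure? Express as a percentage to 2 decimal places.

81.21

From the description: a = 1126, b = 1266, c = 205, d = 2113.
Risk in exposed = 1126/2392 = 0.47074; risk in unexposed = 205/2318 = 0.08844.
RR = 0.47074/0.08844 = 5.32276
AR% = (RR − 1)/RR × 100 = (5.32276 − 1)/5.32276 × 100 = 81.2128%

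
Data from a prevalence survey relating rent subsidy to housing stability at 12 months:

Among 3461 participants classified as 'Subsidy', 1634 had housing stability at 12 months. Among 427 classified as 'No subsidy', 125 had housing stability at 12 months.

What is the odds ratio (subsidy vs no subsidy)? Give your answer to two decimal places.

From the description: a = 1634, b = 1827, c = 125, d = 302.
OR = (a·d)/(b·c) = (1634 × 302) / (1827 × 125) = 493468 / 228375 = 2.16078
The odds of housing stability at 12 months are about 2.16 times as high in the subsidy group.

2.16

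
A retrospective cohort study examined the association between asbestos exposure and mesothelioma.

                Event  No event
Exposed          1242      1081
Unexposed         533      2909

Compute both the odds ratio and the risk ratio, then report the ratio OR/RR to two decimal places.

Cells: a = 1242, b = 1081, c = 533, d = 2909.
OR = (1242·2909)/(1081·533) = 3612978/576173 = 6.27065
Risk in exposed = 1242/2323 = 0.53465; risk in unexposed = 533/3442 = 0.15485; RR = 3.45268
OR/RR = 6.27065 / 3.45268 = 1.81617
The outcome is not rare, so the OR lies further from 1 than the RR.

1.82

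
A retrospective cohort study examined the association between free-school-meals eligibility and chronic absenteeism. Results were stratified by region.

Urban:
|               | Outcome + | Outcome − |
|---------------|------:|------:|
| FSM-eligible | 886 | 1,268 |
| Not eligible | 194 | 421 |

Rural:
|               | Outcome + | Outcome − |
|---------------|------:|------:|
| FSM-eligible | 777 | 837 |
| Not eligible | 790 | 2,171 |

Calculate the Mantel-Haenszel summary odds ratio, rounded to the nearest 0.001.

2.157

OR_MH = Σ(aᵢdᵢ/nᵢ) / Σ(bᵢcᵢ/nᵢ), where nᵢ is the stratum total.
Stratum 1 (Urban): n = 2769; a·d/n = 886·421/2769 = 134.7078; b·c/n = 1268·194/2769 = 88.8378
Stratum 2 (Rural): n = 4575; a·d/n = 777·2171/4575 = 368.7141; b·c/n = 837·790/4575 = 144.5311
OR_MH = (134.7078 + 368.7141) / (88.8378 + 144.5311) = 503.4219 / 233.3690 = 2.15719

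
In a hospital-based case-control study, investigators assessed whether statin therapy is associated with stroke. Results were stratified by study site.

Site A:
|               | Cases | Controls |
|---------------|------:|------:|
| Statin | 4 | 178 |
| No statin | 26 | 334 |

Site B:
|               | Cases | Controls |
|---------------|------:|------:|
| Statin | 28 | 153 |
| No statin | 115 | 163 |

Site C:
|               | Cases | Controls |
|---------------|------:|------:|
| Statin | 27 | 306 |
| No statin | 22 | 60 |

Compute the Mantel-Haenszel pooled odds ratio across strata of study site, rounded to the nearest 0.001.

0.259

OR_MH = Σ(aᵢdᵢ/nᵢ) / Σ(bᵢcᵢ/nᵢ), where nᵢ is the stratum total.
Stratum 1 (Site A): n = 542; a·d/n = 4·334/542 = 2.4649; b·c/n = 178·26/542 = 8.5387
Stratum 2 (Site B): n = 459; a·d/n = 28·163/459 = 9.9434; b·c/n = 153·115/459 = 38.3333
Stratum 3 (Site C): n = 415; a·d/n = 27·60/415 = 3.9036; b·c/n = 306·22/415 = 16.2217
OR_MH = (2.4649 + 9.9434 + 3.9036) / (8.5387 + 38.3333 + 16.2217) = 16.3119 / 63.0938 = 0.25853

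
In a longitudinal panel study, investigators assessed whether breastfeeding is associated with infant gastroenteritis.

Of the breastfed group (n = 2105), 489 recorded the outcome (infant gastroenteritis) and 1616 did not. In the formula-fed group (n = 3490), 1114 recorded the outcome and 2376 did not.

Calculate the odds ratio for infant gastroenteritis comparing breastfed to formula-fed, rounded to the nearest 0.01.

0.65

From the description: a = 489, b = 1616, c = 1114, d = 2376.
OR = (a·d)/(b·c) = (489 × 2376) / (1616 × 1114) = 1161864 / 1800224 = 0.64540
Exposure is associated with lower odds of infant gastroenteritis (OR = 0.65 < 1).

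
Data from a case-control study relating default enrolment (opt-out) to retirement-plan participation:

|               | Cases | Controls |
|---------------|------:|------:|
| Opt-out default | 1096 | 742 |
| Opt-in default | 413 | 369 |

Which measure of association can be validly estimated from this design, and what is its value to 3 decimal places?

Cells: a = 1096, b = 742, c = 413, d = 369.
This is a case-control study: participants were sampled on outcome status, so risks in the source population cannot be estimated directly — relative risk is not valid here. The odds ratio is the appropriate measure.
OR = (a·d)/(b·c) = (1096 × 369) / (742 × 413) = 404424 / 306446 = 1.31972

1.320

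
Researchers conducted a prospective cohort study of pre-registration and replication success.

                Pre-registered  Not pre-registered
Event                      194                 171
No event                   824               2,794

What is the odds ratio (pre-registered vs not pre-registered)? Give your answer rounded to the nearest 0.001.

Reading the table with exposure as columns: a = 194 (Pre-registered, case), b = 824 (Pre-registered, non-case), c = 171 (Not pre-registered, case), d = 2794.
OR = (a·d)/(b·c) = (194 × 2794) / (824 × 171) = 542036 / 140904 = 3.84685
The odds of replication success are about 3.85 times as high in the pre-registered group.

3.847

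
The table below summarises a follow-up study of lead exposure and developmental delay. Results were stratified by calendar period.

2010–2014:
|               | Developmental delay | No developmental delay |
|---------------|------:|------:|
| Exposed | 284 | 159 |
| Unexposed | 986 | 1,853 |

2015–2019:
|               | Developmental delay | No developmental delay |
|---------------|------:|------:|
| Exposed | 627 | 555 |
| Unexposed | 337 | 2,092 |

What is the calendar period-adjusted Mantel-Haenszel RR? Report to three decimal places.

RR_MH = Σ(aᵢ·n₀ᵢ/nᵢ) / Σ(cᵢ·n₁ᵢ/nᵢ), with n₁ᵢ = aᵢ+bᵢ (exposed), n₀ᵢ = cᵢ+dᵢ (unexposed), nᵢ = n₁ᵢ+n₀ᵢ.
Stratum 1 (2010–2014): n₁ = 443, n₀ = 2839, n = 3282; a·n₀/n = 284·2839/3282 = 245.6661; c·n₁/n = 986·443/3282 = 133.0890
Stratum 2 (2015–2019): n₁ = 1182, n₀ = 2429, n = 3611; a·n₀/n = 627·2429/3611 = 421.7621; c·n₁/n = 337·1182/3611 = 110.3113
RR_MH = (245.6661 + 421.7621) / (133.0890 + 110.3113) = 667.4282 / 243.4002 = 2.74210

2.742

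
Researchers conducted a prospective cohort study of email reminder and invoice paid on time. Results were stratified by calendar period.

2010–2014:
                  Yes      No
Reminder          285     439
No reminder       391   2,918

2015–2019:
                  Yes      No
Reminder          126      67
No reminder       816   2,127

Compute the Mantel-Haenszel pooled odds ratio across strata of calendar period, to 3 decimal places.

4.862

OR_MH = Σ(aᵢdᵢ/nᵢ) / Σ(bᵢcᵢ/nᵢ), where nᵢ is the stratum total.
Stratum 1 (2010–2014): n = 4033; a·d/n = 285·2918/4033 = 206.2063; b·c/n = 439·391/4033 = 42.5611
Stratum 2 (2015–2019): n = 3136; a·d/n = 126·2127/3136 = 85.4598; b·c/n = 67·816/3136 = 17.4337
OR_MH = (206.2063 + 85.4598) / (42.5611 + 17.4337) = 291.6661 / 59.9948 = 4.86152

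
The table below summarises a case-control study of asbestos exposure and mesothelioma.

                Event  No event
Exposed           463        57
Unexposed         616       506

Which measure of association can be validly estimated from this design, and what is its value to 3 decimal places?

Cells: a = 463, b = 57, c = 616, d = 506.
This is a case-control study: participants were sampled on outcome status, so risks in the source population cannot be estimated directly — relative risk is not valid here. The odds ratio is the appropriate measure.
OR = (a·d)/(b·c) = (463 × 506) / (57 × 616) = 234278 / 35112 = 6.67231

6.672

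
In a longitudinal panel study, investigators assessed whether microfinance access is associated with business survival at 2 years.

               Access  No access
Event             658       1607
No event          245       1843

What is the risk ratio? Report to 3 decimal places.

Reading the table with exposure as columns: a = 658 (Access, case), b = 245 (Access, non-case), c = 1607 (No access, case), d = 1843.
Risk in exposed = 658/903 = 0.72868; risk in unexposed = 1607/3450 = 0.46580.
RR = 0.72868 / 0.46580 = 1.56438
The risk among the exposed is 1.56 times that among the unexposed.

1.564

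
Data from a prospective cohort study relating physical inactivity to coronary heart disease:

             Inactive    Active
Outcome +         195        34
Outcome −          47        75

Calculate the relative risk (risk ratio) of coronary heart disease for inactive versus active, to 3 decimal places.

Reading the table with exposure as columns: a = 195 (Inactive, case), b = 47 (Inactive, non-case), c = 34 (Active, case), d = 75.
Risk in exposed = 195/242 = 0.80579; risk in unexposed = 34/109 = 0.31193.
RR = 0.80579 / 0.31193 = 2.58325
The risk among the exposed is 2.58 times that among the unexposed.

2.583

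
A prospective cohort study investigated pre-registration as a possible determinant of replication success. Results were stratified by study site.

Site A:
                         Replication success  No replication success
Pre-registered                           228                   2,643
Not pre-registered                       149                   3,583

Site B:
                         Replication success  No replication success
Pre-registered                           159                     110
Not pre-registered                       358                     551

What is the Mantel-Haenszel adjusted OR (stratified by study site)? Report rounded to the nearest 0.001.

2.128

OR_MH = Σ(aᵢdᵢ/nᵢ) / Σ(bᵢcᵢ/nᵢ), where nᵢ is the stratum total.
Stratum 1 (Site A): n = 6603; a·d/n = 228·3583/6603 = 123.7201; b·c/n = 2643·149/6603 = 59.6406
Stratum 2 (Site B): n = 1178; a·d/n = 159·551/1178 = 74.3710; b·c/n = 110·358/1178 = 33.4295
OR_MH = (123.7201 + 74.3710) / (59.6406 + 33.4295) = 198.0911 / 93.0702 = 2.12841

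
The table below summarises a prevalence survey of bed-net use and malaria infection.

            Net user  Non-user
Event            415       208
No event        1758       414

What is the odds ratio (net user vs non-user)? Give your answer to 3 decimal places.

Reading the table with exposure as columns: a = 415 (Net user, case), b = 1758 (Net user, non-case), c = 208 (Non-user, case), d = 414.
OR = (a·d)/(b·c) = (415 × 414) / (1758 × 208) = 171810 / 365664 = 0.46986
Exposure is associated with lower odds of malaria infection (OR = 0.47 < 1).

0.470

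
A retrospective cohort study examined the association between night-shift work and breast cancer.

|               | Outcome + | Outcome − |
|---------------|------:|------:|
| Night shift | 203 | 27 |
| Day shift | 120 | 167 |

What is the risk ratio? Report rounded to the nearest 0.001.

Cells: a = 203, b = 27, c = 120, d = 167.
Risk in exposed = 203/230 = 0.88261; risk in unexposed = 120/287 = 0.41812.
RR = 0.88261 / 0.41812 = 2.11091
The risk among the exposed is 2.11 times that among the unexposed.

2.111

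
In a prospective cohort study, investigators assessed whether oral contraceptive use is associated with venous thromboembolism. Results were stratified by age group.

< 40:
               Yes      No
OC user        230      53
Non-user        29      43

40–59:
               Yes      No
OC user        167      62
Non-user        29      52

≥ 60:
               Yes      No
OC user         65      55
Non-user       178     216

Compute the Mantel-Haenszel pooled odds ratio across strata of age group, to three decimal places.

OR_MH = Σ(aᵢdᵢ/nᵢ) / Σ(bᵢcᵢ/nᵢ), where nᵢ is the stratum total.
Stratum 1 (< 40): n = 355; a·d/n = 230·43/355 = 27.8592; b·c/n = 53·29/355 = 4.3296
Stratum 2 (40–59): n = 310; a·d/n = 167·52/310 = 28.0129; b·c/n = 62·29/310 = 5.8000
Stratum 3 (≥ 60): n = 514; a·d/n = 65·216/514 = 27.3152; b·c/n = 55·178/514 = 19.0467
OR_MH = (27.8592 + 28.0129 + 27.3152) / (4.3296 + 5.8000 + 19.0467) = 83.1872 / 29.1763 = 2.85119

2.851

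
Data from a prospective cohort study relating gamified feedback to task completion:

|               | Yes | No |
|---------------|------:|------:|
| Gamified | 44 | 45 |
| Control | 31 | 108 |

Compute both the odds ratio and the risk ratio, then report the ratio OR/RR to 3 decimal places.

Cells: a = 44, b = 45, c = 31, d = 108.
OR = (44·108)/(45·31) = 4752/1395 = 3.40645
Risk in exposed = 44/89 = 0.49438; risk in unexposed = 31/139 = 0.22302; RR = 2.21675
OR/RR = 3.40645 / 2.21675 = 1.53669
The outcome is not rare, so the OR lies further from 1 than the RR.

1.537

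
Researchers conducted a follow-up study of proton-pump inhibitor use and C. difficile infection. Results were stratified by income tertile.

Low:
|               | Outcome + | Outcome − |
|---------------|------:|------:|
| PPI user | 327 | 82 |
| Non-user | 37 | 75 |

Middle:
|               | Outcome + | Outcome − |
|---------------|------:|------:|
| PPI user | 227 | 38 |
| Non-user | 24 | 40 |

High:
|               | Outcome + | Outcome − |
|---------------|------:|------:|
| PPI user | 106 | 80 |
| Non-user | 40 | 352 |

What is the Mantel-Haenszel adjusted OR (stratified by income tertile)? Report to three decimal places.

9.852

OR_MH = Σ(aᵢdᵢ/nᵢ) / Σ(bᵢcᵢ/nᵢ), where nᵢ is the stratum total.
Stratum 1 (Low): n = 521; a·d/n = 327·75/521 = 47.0729; b·c/n = 82·37/521 = 5.8234
Stratum 2 (Middle): n = 329; a·d/n = 227·40/329 = 27.5988; b·c/n = 38·24/329 = 2.7720
Stratum 3 (High): n = 578; a·d/n = 106·352/578 = 64.5536; b·c/n = 80·40/578 = 5.5363
OR_MH = (47.0729 + 27.5988 + 64.5536) / (5.8234 + 2.7720 + 5.5363) = 139.2254 / 14.1318 = 9.85193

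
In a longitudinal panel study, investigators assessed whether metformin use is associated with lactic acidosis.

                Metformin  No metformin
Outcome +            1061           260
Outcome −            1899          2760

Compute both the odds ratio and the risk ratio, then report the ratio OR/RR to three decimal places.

Reading the table with exposure as columns: a = 1061 (Metformin, case), b = 1899 (Metformin, non-case), c = 260 (No metformin, case), d = 2760.
OR = (1061·2760)/(1899·260) = 2928360/493740 = 5.93098
Risk in exposed = 1061/2960 = 0.35845; risk in unexposed = 260/3020 = 0.08609; RR = 4.16349
OR/RR = 5.93098 / 4.16349 = 1.42452
The outcome is not rare, so the OR lies further from 1 than the RR.

1.425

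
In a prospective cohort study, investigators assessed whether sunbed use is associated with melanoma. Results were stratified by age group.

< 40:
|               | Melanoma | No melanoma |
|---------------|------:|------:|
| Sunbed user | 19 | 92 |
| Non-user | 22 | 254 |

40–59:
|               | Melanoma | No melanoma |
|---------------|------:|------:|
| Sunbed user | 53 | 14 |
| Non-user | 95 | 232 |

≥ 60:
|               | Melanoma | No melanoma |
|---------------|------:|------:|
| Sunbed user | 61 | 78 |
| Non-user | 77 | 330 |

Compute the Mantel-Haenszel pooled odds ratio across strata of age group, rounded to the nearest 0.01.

4.11

OR_MH = Σ(aᵢdᵢ/nᵢ) / Σ(bᵢcᵢ/nᵢ), where nᵢ is the stratum total.
Stratum 1 (< 40): n = 387; a·d/n = 19·254/387 = 12.4703; b·c/n = 92·22/387 = 5.2300
Stratum 2 (40–59): n = 394; a·d/n = 53·232/394 = 31.2081; b·c/n = 14·95/394 = 3.3756
Stratum 3 (≥ 60): n = 546; a·d/n = 61·330/546 = 36.8681; b·c/n = 78·77/546 = 11.0000
OR_MH = (12.4703 + 31.2081 + 36.8681) / (5.2300 + 3.3756 + 11.0000) = 80.5465 / 19.6056 = 4.10834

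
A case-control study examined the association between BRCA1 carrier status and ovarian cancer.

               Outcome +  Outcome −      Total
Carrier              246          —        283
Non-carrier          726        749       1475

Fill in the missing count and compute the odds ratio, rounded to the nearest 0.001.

6.859

The missing cell is in the exposed row: 283 − 246 = 37.
So a = 246, b = 37, c = 726, d = 749.
OR = (a·d)/(b·c) = (246 × 749) / (37 × 726) = 184254 / 26862 = 6.85928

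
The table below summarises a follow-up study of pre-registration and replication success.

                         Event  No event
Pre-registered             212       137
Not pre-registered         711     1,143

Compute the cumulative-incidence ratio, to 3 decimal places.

Cells: a = 212, b = 137, c = 711, d = 1143.
Risk in exposed = 212/349 = 0.60745; risk in unexposed = 711/1854 = 0.38350.
RR = 0.60745 / 0.38350 = 1.58398
The risk among the exposed is 1.58 times that among the unexposed.

1.584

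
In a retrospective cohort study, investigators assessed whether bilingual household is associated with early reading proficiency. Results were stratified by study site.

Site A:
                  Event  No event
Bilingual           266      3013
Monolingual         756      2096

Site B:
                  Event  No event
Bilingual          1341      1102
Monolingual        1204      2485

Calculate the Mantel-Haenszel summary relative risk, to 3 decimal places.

1.053

RR_MH = Σ(aᵢ·n₀ᵢ/nᵢ) / Σ(cᵢ·n₁ᵢ/nᵢ), with n₁ᵢ = aᵢ+bᵢ (exposed), n₀ᵢ = cᵢ+dᵢ (unexposed), nᵢ = n₁ᵢ+n₀ᵢ.
Stratum 1 (Site A): n₁ = 3279, n₀ = 2852, n = 6131; a·n₀/n = 266·2852/6131 = 123.7371; c·n₁/n = 756·3279/6131 = 404.3262
Stratum 2 (Site B): n₁ = 2443, n₀ = 3689, n = 6132; a·n₀/n = 1341·3689/6132 = 806.7432; c·n₁/n = 1204·2443/6132 = 479.6758
RR_MH = (123.7371 + 806.7432) / (404.3262 + 479.6758) = 930.4802 / 884.0020 = 1.05258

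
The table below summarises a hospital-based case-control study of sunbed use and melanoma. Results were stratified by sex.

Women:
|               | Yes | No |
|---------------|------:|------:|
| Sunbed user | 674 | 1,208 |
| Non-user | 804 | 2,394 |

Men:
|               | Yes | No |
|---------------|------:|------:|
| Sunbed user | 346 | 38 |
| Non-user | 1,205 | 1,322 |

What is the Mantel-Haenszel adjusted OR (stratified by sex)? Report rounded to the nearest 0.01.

OR_MH = Σ(aᵢdᵢ/nᵢ) / Σ(bᵢcᵢ/nᵢ), where nᵢ is the stratum total.
Stratum 1 (Women): n = 5080; a·d/n = 674·2394/5080 = 317.6291; b·c/n = 1208·804/5080 = 191.1874
Stratum 2 (Men): n = 2911; a·d/n = 346·1322/2911 = 157.1323; b·c/n = 38·1205/2911 = 15.7300
OR_MH = (317.6291 + 157.1323) / (191.1874 + 15.7300) = 474.7614 / 206.9174 = 2.29445

2.29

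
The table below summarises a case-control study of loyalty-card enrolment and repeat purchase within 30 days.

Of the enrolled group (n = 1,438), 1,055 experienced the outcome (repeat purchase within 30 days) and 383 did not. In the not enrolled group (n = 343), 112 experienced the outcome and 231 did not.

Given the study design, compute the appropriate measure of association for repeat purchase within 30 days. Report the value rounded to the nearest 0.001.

5.681

From the description: a = 1055, b = 383, c = 112, d = 231.
This is a case-control study: participants were sampled on outcome status, so risks in the source population cannot be estimated directly — relative risk is not valid here. The odds ratio is the appropriate measure.
OR = (a·d)/(b·c) = (1055 × 231) / (383 × 112) = 243705 / 42896 = 5.68130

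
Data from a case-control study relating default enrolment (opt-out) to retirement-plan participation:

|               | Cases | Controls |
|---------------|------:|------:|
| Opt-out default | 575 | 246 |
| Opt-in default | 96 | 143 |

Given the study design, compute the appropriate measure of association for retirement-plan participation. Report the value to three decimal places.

Cells: a = 575, b = 246, c = 96, d = 143.
This is a case-control study: participants were sampled on outcome status, so risks in the source population cannot be estimated directly — relative risk is not valid here. The odds ratio is the appropriate measure.
OR = (a·d)/(b·c) = (575 × 143) / (246 × 96) = 82225 / 23616 = 3.48175

3.482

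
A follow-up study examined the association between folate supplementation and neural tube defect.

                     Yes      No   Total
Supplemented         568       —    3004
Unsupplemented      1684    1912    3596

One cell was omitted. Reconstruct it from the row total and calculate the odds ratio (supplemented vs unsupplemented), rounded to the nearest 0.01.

0.26

The missing cell is in the exposed row: 3004 − 568 = 2436.
So a = 568, b = 2436, c = 1684, d = 1912.
OR = (a·d)/(b·c) = (568 × 1912) / (2436 × 1684) = 1086016 / 4102224 = 0.26474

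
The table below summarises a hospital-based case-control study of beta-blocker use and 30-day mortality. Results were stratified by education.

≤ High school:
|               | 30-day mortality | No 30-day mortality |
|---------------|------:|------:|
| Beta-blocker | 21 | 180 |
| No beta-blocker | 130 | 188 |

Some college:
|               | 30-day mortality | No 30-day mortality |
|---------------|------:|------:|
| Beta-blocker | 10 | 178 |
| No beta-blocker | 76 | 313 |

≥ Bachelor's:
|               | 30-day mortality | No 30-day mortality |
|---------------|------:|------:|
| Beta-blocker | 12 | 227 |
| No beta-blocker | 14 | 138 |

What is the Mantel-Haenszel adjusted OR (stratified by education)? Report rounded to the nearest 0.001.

OR_MH = Σ(aᵢdᵢ/nᵢ) / Σ(bᵢcᵢ/nᵢ), where nᵢ is the stratum total.
Stratum 1 (≤ High school): n = 519; a·d/n = 21·188/519 = 7.6069; b·c/n = 180·130/519 = 45.0867
Stratum 2 (Some college): n = 577; a·d/n = 10·313/577 = 5.4246; b·c/n = 178·76/577 = 23.4454
Stratum 3 (≥ Bachelor's): n = 391; a·d/n = 12·138/391 = 4.2353; b·c/n = 227·14/391 = 8.1279
OR_MH = (7.6069 + 5.4246 + 4.2353) / (45.0867 + 23.4454 + 8.1279) = 17.2668 / 76.6600 = 0.22524

0.225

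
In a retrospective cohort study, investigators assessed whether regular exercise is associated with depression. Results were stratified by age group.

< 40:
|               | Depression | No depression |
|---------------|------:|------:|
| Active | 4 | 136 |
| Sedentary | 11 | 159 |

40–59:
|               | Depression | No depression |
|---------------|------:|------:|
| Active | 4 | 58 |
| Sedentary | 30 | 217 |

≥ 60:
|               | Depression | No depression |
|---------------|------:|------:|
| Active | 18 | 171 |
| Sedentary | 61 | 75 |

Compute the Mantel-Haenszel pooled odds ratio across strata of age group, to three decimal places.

0.212

OR_MH = Σ(aᵢdᵢ/nᵢ) / Σ(bᵢcᵢ/nᵢ), where nᵢ is the stratum total.
Stratum 1 (< 40): n = 310; a·d/n = 4·159/310 = 2.0516; b·c/n = 136·11/310 = 4.8258
Stratum 2 (40–59): n = 309; a·d/n = 4·217/309 = 2.8091; b·c/n = 58·30/309 = 5.6311
Stratum 3 (≥ 60): n = 325; a·d/n = 18·75/325 = 4.1538; b·c/n = 171·61/325 = 32.0954
OR_MH = (2.0516 + 2.8091 + 4.1538) / (4.8258 + 5.6311 + 32.0954) = 9.0145 / 42.5523 = 0.21185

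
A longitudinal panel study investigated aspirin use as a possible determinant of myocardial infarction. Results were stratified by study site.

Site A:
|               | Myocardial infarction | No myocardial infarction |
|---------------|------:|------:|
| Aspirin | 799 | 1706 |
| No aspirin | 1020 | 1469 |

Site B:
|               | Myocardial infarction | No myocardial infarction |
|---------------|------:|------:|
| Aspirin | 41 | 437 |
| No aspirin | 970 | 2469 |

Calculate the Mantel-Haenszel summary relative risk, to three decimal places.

0.689

RR_MH = Σ(aᵢ·n₀ᵢ/nᵢ) / Σ(cᵢ·n₁ᵢ/nᵢ), with n₁ᵢ = aᵢ+bᵢ (exposed), n₀ᵢ = cᵢ+dᵢ (unexposed), nᵢ = n₁ᵢ+n₀ᵢ.
Stratum 1 (Site A): n₁ = 2505, n₀ = 2489, n = 4994; a·n₀/n = 799·2489/4994 = 398.2201; c·n₁/n = 1020·2505/4994 = 511.6340
Stratum 2 (Site B): n₁ = 478, n₀ = 3439, n = 3917; a·n₀/n = 41·3439/3917 = 35.9967; c·n₁/n = 970·478/3917 = 118.3712
RR_MH = (398.2201 + 35.9967) / (511.6340 + 118.3712) = 434.2167 / 630.0052 = 0.68923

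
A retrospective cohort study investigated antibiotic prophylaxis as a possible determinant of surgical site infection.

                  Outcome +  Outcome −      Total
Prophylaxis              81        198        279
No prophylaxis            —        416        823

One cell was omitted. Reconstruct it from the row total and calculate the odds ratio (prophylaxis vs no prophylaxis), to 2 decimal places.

The missing cell is in the unexposed row: 823 − 416 = 407.
So a = 81, b = 198, c = 407, d = 416.
OR = (a·d)/(b·c) = (81 × 416) / (198 × 407) = 33696 / 80586 = 0.41814

0.42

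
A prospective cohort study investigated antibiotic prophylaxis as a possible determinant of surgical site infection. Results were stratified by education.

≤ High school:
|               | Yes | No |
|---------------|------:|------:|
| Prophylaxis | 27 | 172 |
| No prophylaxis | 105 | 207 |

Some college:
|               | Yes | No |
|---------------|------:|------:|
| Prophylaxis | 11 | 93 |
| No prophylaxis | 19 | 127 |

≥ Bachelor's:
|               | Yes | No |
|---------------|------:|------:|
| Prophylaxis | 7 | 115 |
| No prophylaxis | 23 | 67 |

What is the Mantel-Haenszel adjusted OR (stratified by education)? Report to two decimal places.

OR_MH = Σ(aᵢdᵢ/nᵢ) / Σ(bᵢcᵢ/nᵢ), where nᵢ is the stratum total.
Stratum 1 (≤ High school): n = 511; a·d/n = 27·207/511 = 10.9374; b·c/n = 172·105/511 = 35.3425
Stratum 2 (Some college): n = 250; a·d/n = 11·127/250 = 5.5880; b·c/n = 93·19/250 = 7.0680
Stratum 3 (≥ Bachelor's): n = 212; a·d/n = 7·67/212 = 2.2123; b·c/n = 115·23/212 = 12.4764
OR_MH = (10.9374 + 5.5880 + 2.2123) / (35.3425 + 7.0680 + 12.4764) = 18.7376 / 54.8869 = 0.34139

0.34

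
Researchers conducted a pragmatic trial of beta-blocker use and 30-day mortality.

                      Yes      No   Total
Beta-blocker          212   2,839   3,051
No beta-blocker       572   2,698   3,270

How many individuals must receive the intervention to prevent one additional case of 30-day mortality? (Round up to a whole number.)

Risk in treated group = 212/3051 = 0.06949; risk in control = 572/3270 = 0.17492.
Absolute risk reduction = 0.17492 − 0.06949 = 0.10544
NNT = 1 / ARR = 1 / 0.10544 = 9.484 → round up → 10

10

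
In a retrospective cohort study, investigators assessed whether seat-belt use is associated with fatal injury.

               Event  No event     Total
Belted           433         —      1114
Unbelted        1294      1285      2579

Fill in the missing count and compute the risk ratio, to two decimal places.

0.77

The missing cell is in the exposed row: 1114 − 433 = 681.
So a = 433, b = 681, c = 1294, d = 1285.
RR = [a/(a+b)] / [c/(c+d)] = (433/1114) / (1294/2579) = 0.38869/0.50174 = 0.77468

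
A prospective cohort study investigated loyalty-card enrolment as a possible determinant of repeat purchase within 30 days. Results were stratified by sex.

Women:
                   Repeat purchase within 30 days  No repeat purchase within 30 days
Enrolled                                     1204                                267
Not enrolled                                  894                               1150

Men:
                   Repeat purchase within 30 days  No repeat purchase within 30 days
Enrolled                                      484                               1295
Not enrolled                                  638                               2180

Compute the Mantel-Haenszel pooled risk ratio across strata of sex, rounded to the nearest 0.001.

RR_MH = Σ(aᵢ·n₀ᵢ/nᵢ) / Σ(cᵢ·n₁ᵢ/nᵢ), with n₁ᵢ = aᵢ+bᵢ (exposed), n₀ᵢ = cᵢ+dᵢ (unexposed), nᵢ = n₁ᵢ+n₀ᵢ.
Stratum 1 (Women): n₁ = 1471, n₀ = 2044, n = 3515; a·n₀/n = 1204·2044/3515 = 700.1354; c·n₁/n = 894·1471/3515 = 374.1320
Stratum 2 (Men): n₁ = 1779, n₀ = 2818, n = 4597; a·n₀/n = 484·2818/4597 = 296.6961; c·n₁/n = 638·1779/4597 = 246.9006
RR_MH = (700.1354 + 296.6961) / (374.1320 + 246.9006) = 996.8315 / 621.0326 = 1.60512

1.605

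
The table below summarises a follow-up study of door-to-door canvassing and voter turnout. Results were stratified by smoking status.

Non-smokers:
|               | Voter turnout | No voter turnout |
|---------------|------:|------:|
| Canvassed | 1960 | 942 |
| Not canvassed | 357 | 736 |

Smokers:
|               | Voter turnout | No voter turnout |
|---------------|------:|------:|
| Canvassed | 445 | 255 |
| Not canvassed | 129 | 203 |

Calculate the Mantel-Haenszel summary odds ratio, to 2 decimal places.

3.87

OR_MH = Σ(aᵢdᵢ/nᵢ) / Σ(bᵢcᵢ/nᵢ), where nᵢ is the stratum total.
Stratum 1 (Non-smokers): n = 3995; a·d/n = 1960·736/3995 = 361.0914; b·c/n = 942·357/3995 = 84.1787
Stratum 2 (Smokers): n = 1032; a·d/n = 445·203/1032 = 87.5339; b·c/n = 255·129/1032 = 31.8750
OR_MH = (361.0914 + 87.5339) / (84.1787 + 31.8750) = 448.6253 / 116.0537 = 3.86567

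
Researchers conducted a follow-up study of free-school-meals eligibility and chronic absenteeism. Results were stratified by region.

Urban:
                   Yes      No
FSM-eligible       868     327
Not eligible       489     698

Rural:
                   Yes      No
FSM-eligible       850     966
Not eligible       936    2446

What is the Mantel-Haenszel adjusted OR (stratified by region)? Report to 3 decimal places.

OR_MH = Σ(aᵢdᵢ/nᵢ) / Σ(bᵢcᵢ/nᵢ), where nᵢ is the stratum total.
Stratum 1 (Urban): n = 2382; a·d/n = 868·698/2382 = 254.3510; b·c/n = 327·489/2382 = 67.1297
Stratum 2 (Rural): n = 5198; a·d/n = 850·2446/5198 = 399.9808; b·c/n = 966·936/5198 = 173.9469
OR_MH = (254.3510 + 399.9808) / (67.1297 + 173.9469) = 654.3317 / 241.0766 = 2.71421

2.714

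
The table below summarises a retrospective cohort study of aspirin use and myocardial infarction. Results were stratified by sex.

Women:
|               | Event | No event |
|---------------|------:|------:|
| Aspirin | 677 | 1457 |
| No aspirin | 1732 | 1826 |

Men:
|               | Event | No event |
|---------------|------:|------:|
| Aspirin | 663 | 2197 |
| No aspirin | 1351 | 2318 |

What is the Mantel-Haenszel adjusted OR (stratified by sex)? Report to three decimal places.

0.504

OR_MH = Σ(aᵢdᵢ/nᵢ) / Σ(bᵢcᵢ/nᵢ), where nᵢ is the stratum total.
Stratum 1 (Women): n = 5692; a·d/n = 677·1826/5692 = 217.1824; b·c/n = 1457·1732/5692 = 443.3457
Stratum 2 (Men): n = 6529; a·d/n = 663·2318/6529 = 235.3858; b·c/n = 2197·1351/6529 = 454.6097
OR_MH = (217.1824 + 235.3858) / (443.3457 + 454.6097) = 452.5682 / 897.9555 = 0.50400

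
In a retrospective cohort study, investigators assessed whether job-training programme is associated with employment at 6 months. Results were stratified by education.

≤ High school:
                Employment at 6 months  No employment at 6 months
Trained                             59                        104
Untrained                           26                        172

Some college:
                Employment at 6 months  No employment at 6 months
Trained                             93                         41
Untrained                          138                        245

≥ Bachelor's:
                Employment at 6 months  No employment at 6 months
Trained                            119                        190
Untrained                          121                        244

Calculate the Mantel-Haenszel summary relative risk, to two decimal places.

1.61

RR_MH = Σ(aᵢ·n₀ᵢ/nᵢ) / Σ(cᵢ·n₁ᵢ/nᵢ), with n₁ᵢ = aᵢ+bᵢ (exposed), n₀ᵢ = cᵢ+dᵢ (unexposed), nᵢ = n₁ᵢ+n₀ᵢ.
Stratum 1 (≤ High school): n₁ = 163, n₀ = 198, n = 361; a·n₀/n = 59·198/361 = 32.3601; c·n₁/n = 26·163/361 = 11.7396
Stratum 2 (Some college): n₁ = 134, n₀ = 383, n = 517; a·n₀/n = 93·383/517 = 68.8956; c·n₁/n = 138·134/517 = 35.7679
Stratum 3 (≥ Bachelor's): n₁ = 309, n₀ = 365, n = 674; a·n₀/n = 119·365/674 = 64.4436; c·n₁/n = 121·309/674 = 55.4733
RR_MH = (32.3601 + 68.8956 + 64.4436) / (11.7396 + 35.7679 + 55.4733) = 165.6993 / 102.9808 = 1.60903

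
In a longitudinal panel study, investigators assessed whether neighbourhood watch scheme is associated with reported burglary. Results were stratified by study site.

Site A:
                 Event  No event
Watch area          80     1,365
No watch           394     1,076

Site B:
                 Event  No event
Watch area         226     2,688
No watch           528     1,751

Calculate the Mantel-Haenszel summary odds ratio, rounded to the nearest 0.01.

0.23

OR_MH = Σ(aᵢdᵢ/nᵢ) / Σ(bᵢcᵢ/nᵢ), where nᵢ is the stratum total.
Stratum 1 (Site A): n = 2915; a·d/n = 80·1076/2915 = 29.5300; b·c/n = 1365·394/2915 = 184.4974
Stratum 2 (Site B): n = 5193; a·d/n = 226·1751/5193 = 76.2037; b·c/n = 2688·528/5193 = 273.3033
OR_MH = (29.5300 + 76.2037) / (184.4974 + 273.3033) = 105.7338 / 457.8007 = 0.23096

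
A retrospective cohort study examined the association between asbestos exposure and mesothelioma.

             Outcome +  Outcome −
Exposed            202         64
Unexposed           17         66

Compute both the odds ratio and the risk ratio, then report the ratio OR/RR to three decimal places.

3.305

Cells: a = 202, b = 64, c = 17, d = 66.
OR = (202·66)/(64·17) = 13332/1088 = 12.25368
Risk in exposed = 202/266 = 0.75940; risk in unexposed = 17/83 = 0.20482; RR = 3.70765
OR/RR = 12.25368 / 3.70765 = 3.30497
The outcome is not rare, so the OR lies further from 1 than the RR.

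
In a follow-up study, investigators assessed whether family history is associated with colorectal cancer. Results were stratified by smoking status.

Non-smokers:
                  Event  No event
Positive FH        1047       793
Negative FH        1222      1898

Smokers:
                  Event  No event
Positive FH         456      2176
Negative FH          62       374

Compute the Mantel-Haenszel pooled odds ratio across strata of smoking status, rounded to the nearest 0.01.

OR_MH = Σ(aᵢdᵢ/nᵢ) / Σ(bᵢcᵢ/nᵢ), where nᵢ is the stratum total.
Stratum 1 (Non-smokers): n = 4960; a·d/n = 1047·1898/4960 = 400.6464; b·c/n = 793·1222/4960 = 195.3722
Stratum 2 (Smokers): n = 3068; a·d/n = 456·374/3068 = 55.5880; b·c/n = 2176·62/3068 = 43.9739
OR_MH = (400.6464 + 55.5880) / (195.3722 + 43.9739) = 456.2344 / 239.3461 = 1.90617

1.91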